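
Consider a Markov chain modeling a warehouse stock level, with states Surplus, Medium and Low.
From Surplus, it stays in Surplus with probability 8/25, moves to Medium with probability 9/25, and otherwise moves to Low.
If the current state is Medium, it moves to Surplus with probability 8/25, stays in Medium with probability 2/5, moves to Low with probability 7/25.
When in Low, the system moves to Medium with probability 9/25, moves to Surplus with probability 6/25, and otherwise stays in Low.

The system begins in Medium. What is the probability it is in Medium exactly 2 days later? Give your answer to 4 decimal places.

Sum over the intermediate state after 1 day:
P = P(Medium→Surplus)·P(Surplus→Medium) + P(Medium→Medium)·P(Medium→Medium) + P(Medium→Low)·P(Low→Medium)
  = 0.32×0.36 + 0.4×0.4 + 0.28×0.36
  = 0.1152 + 0.1600 + 0.1008 = 0.3760

0.3760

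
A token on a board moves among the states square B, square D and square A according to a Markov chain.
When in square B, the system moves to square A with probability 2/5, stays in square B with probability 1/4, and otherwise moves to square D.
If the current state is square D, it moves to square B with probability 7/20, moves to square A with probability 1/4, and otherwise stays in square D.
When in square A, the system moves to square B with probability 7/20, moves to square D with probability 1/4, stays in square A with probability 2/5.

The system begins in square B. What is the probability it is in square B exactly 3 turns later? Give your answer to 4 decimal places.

0.3175

Propagate the distribution vector 3 turns from square B.
After 0 turns: (1.0000, 0.0000, 0.0000)
After 1 turn: (0.2500, 0.3500, 0.4000)
After 2 turns: (0.3250, 0.3275, 0.3475)
After 3 turns: (0.3175, 0.3316, 0.3509)
P(in square B after 3 turns) = 0.3175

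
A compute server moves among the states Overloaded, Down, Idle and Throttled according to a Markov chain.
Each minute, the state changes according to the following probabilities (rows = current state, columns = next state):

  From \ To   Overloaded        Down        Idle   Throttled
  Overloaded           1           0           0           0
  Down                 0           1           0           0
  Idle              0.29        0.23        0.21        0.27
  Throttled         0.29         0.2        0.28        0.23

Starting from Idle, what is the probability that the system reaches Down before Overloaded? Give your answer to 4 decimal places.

0.4338

Let h(s) be the probability of absorption at Down starting from transient state s. Then h(Down) = 1 and h(Overloaded) = 0. By first-step analysis:
h(Idle) = 0.29·0 + 0.23·1 + 0.21·h(Idle) + 0.27·h(Throttled)
h(Throttled) = 0.29·0 + 0.2·1 + 0.28·h(Idle) + 0.23·h(Throttled)
Solving: h(Idle) = 0.4338, h(Throttled) = 0.4175.
Starting from Idle, the probability is 0.4338.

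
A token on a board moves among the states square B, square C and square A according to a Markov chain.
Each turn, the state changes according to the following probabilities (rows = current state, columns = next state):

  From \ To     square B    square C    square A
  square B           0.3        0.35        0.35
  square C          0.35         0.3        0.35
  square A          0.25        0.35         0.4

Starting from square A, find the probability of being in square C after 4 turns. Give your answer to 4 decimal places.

Propagate the distribution vector 4 turns from square A.
After 0 turns: (0.0000, 0.0000, 1.0000)
After 1 turn: (0.2500, 0.3500, 0.4000)
After 2 turns: (0.2975, 0.3325, 0.3700)
After 3 turns: (0.2981, 0.3334, 0.3685)
After 4 turns: (0.2982, 0.3333, 0.3684)
P(in square C after 4 turns) = 0.3333

0.3333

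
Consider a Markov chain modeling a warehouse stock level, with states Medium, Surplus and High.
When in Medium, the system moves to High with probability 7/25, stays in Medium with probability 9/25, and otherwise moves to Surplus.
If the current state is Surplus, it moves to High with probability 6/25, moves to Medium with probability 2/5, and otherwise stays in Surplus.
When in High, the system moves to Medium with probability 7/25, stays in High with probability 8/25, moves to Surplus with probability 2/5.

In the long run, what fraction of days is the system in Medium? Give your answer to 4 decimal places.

Let the stationary distribution be π with π = πP and π_1 + π_2 + π_3 = 1.
π_1 = 0.36·π_1 + 0.4·π_2 + 0.28·π_3
π_2 = 0.36·π_1 + 0.36·π_2 + 0.4·π_3
Solving with the normalization constraint gives π = (0.3527, 0.3710, 0.2762).
So the stationary probability of Medium is 0.3527.

0.3527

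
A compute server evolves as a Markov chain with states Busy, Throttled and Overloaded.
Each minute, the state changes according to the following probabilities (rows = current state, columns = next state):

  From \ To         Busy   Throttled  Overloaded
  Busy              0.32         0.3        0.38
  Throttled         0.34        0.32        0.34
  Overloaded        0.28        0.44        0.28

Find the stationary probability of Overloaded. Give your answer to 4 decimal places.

0.3326

Let the stationary distribution be π with π = πP and π_1 + π_2 + π_3 = 1.
π_1 = 0.32·π_1 + 0.34·π_2 + 0.28·π_3
π_2 = 0.3·π_1 + 0.32·π_2 + 0.44·π_3
Solving with the normalization constraint gives π = (0.3138, 0.3536, 0.3326).
So the stationary probability of Overloaded is 0.3326.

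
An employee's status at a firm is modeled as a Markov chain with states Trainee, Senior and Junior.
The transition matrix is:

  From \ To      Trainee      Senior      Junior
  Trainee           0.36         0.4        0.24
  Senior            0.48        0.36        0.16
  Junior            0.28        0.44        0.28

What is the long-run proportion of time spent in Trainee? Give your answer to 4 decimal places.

0.3898

Let the stationary distribution be π with π = πP and π_1 + π_2 + π_3 = 1.
π_1 = 0.36·π_1 + 0.48·π_2 + 0.28·π_3
π_2 = 0.4·π_1 + 0.36·π_2 + 0.44·π_3
Solving with the normalization constraint gives π = (0.3898, 0.3930, 0.2173).
So the stationary probability of Trainee is 0.3898.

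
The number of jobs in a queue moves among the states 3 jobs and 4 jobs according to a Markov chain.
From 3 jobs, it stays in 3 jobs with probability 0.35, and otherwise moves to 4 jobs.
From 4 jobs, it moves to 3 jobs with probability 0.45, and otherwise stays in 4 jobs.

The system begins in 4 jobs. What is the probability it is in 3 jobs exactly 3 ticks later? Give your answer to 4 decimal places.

Propagate the distribution vector 3 ticks from 4 jobs.
After 0 ticks: (0.0000, 1.0000)
After 1 tick: (0.4500, 0.5500)
After 2 ticks: (0.4050, 0.5950)
After 3 ticks: (0.4095, 0.5905)
P(in 3 jobs after 3 ticks) = 0.4095

0.4095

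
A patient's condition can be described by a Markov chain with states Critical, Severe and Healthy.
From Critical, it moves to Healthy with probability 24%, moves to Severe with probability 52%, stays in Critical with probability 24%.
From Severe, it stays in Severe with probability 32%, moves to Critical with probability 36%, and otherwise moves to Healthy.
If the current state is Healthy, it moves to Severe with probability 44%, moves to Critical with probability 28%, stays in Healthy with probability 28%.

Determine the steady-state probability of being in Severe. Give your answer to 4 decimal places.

Let the stationary distribution be π with π = πP and π_1 + π_2 + π_3 = 1.
π_1 = 0.24·π_1 + 0.36·π_2 + 0.28·π_3
π_2 = 0.52·π_1 + 0.32·π_2 + 0.44·π_3
Solving with the normalization constraint gives π = (0.3011, 0.4144, 0.2845).
So the stationary probability of Severe is 0.4144.

0.4144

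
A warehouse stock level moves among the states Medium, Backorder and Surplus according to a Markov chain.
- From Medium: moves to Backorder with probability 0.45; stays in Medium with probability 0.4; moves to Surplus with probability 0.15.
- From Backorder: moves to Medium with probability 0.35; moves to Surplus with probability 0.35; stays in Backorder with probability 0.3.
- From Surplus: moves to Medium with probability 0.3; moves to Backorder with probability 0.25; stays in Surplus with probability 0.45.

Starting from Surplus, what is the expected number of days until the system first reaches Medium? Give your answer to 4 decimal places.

Let t(s) be the expected number of days to first reach Medium from state s, with t(Medium) = 0. Conditioning on the first day:
t(Backorder) = 1 + 0.3·t(Backorder) + 0.35·t(Surplus)
t(Surplus) = 1 + 0.25·t(Backorder) + 0.45·t(Surplus)
Solving: t(Backorder) = 3.0252, t(Surplus) = 3.1933.
Expected days from Surplus to Medium: 3.1933.

3.1933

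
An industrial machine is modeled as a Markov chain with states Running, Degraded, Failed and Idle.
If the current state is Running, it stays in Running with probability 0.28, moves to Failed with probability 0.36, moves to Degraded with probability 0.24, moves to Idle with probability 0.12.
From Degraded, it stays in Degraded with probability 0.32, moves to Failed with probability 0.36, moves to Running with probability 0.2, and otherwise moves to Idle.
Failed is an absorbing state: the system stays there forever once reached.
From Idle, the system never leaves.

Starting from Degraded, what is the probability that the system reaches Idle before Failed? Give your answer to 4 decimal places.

Let h(s) be the probability of absorption at Idle starting from transient state s. Then h(Idle) = 1 and h(Failed) = 0. By first-step analysis:
h(Running) = 0.28·h(Running) + 0.24·h(Degraded) + 0.36·0 + 0.12·1
h(Degraded) = 0.2·h(Running) + 0.32·h(Degraded) + 0.36·0 + 0.12·1
Solving: h(Running) = 0.2500, h(Degraded) = 0.2500.
Starting from Degraded, the probability is 0.2500.

0.2500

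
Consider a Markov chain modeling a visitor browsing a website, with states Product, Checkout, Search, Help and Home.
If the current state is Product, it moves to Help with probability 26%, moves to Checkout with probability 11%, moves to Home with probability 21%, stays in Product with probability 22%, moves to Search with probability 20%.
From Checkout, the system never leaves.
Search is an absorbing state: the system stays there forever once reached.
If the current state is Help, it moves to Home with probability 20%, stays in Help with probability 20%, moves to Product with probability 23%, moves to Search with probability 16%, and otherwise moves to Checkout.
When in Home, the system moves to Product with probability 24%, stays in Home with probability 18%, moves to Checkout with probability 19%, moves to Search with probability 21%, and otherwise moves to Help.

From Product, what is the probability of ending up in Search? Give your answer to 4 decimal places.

0.5639

Let h(s) be the probability of absorption at Search starting from transient state s. Then h(Search) = 1 and h(Checkout) = 0. By first-step analysis:
h(Product) = 0.22·h(Product) + 0.11·0 + 0.2·1 + 0.26·h(Help) + 0.21·h(Home)
h(Help) = 0.23·h(Product) + 0.21·0 + 0.16·1 + 0.2·h(Help) + 0.2·h(Home)
h(Home) = 0.24·h(Product) + 0.19·0 + 0.21·1 + 0.18·h(Help) + 0.18·h(Home)
Solving: h(Product) = 0.5639, h(Help) = 0.4945, h(Home) = 0.5297.
Starting from Product, the probability is 0.5639.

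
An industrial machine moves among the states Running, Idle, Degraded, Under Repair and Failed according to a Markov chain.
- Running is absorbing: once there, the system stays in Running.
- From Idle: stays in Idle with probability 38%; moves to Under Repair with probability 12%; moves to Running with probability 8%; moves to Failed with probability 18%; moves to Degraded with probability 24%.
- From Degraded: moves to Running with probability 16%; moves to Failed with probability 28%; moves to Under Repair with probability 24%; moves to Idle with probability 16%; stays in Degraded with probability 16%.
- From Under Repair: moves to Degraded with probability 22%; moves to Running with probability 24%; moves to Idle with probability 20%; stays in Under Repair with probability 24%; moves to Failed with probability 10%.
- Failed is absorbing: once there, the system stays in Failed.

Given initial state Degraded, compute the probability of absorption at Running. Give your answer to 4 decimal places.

0.4210

Let h(s) be the probability of absorption at Running starting from transient state s. Then h(Running) = 1 and h(Failed) = 0. By first-step analysis:
h(Idle) = 0.08·1 + 0.38·h(Idle) + 0.24·h(Degraded) + 0.12·h(Under Repair) + 0.18·0
h(Degraded) = 0.16·1 + 0.16·h(Idle) + 0.16·h(Degraded) + 0.24·h(Under Repair) + 0.28·0
h(Under Repair) = 0.24·1 + 0.2·h(Idle) + 0.22·h(Degraded) + 0.24·h(Under Repair) + 0.1·0
Solving: h(Idle) = 0.3969, h(Degraded) = 0.4210, h(Under Repair) = 0.5421.
Starting from Degraded, the probability is 0.4210.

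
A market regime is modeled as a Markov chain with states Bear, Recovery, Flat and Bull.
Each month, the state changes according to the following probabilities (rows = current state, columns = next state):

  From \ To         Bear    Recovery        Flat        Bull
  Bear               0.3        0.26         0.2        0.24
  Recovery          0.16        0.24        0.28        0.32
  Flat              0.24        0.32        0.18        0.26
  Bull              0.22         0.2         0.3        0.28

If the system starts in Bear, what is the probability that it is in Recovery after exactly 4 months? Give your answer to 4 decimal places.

0.2530

Propagate the distribution vector 4 months from Bear.
After 0 months: (1.0000, 0.0000, 0.0000, 0.0000)
After 1 month: (0.3000, 0.2600, 0.2000, 0.2400)
After 2 months: (0.2324, 0.2524, 0.2408, 0.2744)
After 3 months: (0.2283, 0.2529, 0.2428, 0.2760)
After 4 months: (0.2279, 0.2530, 0.2430, 0.2761)
P(in Recovery after 4 months) = 0.2530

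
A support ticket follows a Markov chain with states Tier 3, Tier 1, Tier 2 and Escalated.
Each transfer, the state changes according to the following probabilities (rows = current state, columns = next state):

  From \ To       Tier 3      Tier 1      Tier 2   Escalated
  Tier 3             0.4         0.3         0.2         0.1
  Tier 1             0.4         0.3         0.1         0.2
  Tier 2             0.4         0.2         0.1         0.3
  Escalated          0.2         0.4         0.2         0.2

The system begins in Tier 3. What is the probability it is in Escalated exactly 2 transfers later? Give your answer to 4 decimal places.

Propagate the distribution vector 2 transfers from Tier 3.
After 0 transfers: (1.0000, 0.0000, 0.0000, 0.0000)
After 1 transfer: (0.4000, 0.3000, 0.2000, 0.1000)
After 2 transfers: (0.3800, 0.2900, 0.1500, 0.1800)
P(in Escalated after 2 transfers) = 0.1800

0.1800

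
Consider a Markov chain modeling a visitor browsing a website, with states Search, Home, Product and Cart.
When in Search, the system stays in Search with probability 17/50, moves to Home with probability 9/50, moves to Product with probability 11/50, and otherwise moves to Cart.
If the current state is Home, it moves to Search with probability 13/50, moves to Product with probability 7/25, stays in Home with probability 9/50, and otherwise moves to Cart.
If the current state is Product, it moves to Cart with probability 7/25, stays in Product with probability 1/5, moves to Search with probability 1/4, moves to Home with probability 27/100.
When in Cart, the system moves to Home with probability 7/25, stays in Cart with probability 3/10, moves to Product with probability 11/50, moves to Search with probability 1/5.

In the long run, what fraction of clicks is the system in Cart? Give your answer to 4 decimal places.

0.2804

Let the stationary distribution be π with π = πP and π_1 + π_2 + π_3 + π_4 = 1.
π_1 = 0.34·π_1 + 0.26·π_2 + 0.25·π_3 + 0.2·π_4
π_2 = 0.18·π_1 + 0.18·π_2 + 0.27·π_3 + 0.28·π_4
π_3 = 0.22·π_1 + 0.28·π_2 + 0.2·π_3 + 0.22·π_4
Solving with the normalization constraint gives π = (0.2618, 0.2287, 0.2291, 0.2804).
So the stationary probability of Cart is 0.2804.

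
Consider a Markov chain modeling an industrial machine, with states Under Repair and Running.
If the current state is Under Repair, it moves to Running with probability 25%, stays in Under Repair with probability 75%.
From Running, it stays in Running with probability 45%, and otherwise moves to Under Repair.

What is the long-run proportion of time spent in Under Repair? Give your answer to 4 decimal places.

Let the stationary distribution be π with π = πP and π_1 + π_2 = 1.
π_1 = 0.75·π_1 + 0.55·π_2
Solving with the normalization constraint gives π = (0.6875, 0.3125).
So the stationary probability of Under Repair is 0.6875.

0.6875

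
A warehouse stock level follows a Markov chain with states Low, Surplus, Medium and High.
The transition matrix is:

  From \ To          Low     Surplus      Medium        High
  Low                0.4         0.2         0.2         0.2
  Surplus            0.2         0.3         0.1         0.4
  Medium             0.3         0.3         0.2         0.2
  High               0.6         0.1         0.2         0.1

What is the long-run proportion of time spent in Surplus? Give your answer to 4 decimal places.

Let the stationary distribution be π with π = πP and π_1 + π_2 + π_3 + π_4 = 1.
π_1 = 0.4·π_1 + 0.2·π_2 + 0.3·π_3 + 0.6·π_4
π_2 = 0.2·π_1 + 0.3·π_2 + 0.3·π_3 + 0.1·π_4
π_3 = 0.2·π_1 + 0.1·π_2 + 0.2·π_3 + 0.2·π_4
Solving with the normalization constraint gives π = (0.3830, 0.2174, 0.1783, 0.2214).
So the stationary probability of Surplus is 0.2174.

0.2174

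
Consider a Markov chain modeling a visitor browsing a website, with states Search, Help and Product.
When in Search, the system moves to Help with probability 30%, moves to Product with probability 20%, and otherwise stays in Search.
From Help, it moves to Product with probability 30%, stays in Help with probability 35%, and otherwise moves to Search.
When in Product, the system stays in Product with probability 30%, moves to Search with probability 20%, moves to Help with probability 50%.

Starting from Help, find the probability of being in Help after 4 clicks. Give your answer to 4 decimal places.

Propagate the distribution vector 4 clicks from Help.
After 0 clicks: (0.0000, 1.0000, 0.0000)
After 1 click: (0.3500, 0.3500, 0.3000)
After 2 clicks: (0.3575, 0.3775, 0.2650)
After 3 clicks: (0.3639, 0.3719, 0.2643)
After 4 clicks: (0.3649, 0.3714, 0.2636)
P(in Help after 4 clicks) = 0.3714

0.3714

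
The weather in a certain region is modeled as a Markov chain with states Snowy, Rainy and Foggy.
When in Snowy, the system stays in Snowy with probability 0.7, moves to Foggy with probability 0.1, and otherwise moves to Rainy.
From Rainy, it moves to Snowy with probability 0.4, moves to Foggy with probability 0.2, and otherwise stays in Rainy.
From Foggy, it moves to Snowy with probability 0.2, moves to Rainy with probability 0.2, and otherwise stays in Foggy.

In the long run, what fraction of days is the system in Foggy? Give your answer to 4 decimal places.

0.2500

Let the stationary distribution be π with π = πP and π_1 + π_2 + π_3 = 1.
π_1 = 0.7·π_1 + 0.4·π_2 + 0.2·π_3
π_2 = 0.2·π_1 + 0.4·π_2 + 0.2·π_3
Solving with the normalization constraint gives π = (0.5000, 0.2500, 0.2500).
So the stationary probability of Foggy is 0.2500.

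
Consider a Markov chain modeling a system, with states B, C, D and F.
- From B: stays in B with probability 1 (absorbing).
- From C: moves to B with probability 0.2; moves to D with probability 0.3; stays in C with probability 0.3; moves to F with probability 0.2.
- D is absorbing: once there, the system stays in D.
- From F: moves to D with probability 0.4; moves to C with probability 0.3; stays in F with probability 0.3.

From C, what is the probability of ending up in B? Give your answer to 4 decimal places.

0.3256

Let h(s) be the probability of absorption at B starting from transient state s. Then h(B) = 1 and h(D) = 0. By first-step analysis:
h(C) = 0.2·1 + 0.3·h(C) + 0.3·0 + 0.2·h(F)
h(F) = 0.3·h(C) + 0.4·0 + 0.3·h(F)
Solving: h(C) = 0.3256, h(F) = 0.1395.
Starting from C, the probability is 0.3256.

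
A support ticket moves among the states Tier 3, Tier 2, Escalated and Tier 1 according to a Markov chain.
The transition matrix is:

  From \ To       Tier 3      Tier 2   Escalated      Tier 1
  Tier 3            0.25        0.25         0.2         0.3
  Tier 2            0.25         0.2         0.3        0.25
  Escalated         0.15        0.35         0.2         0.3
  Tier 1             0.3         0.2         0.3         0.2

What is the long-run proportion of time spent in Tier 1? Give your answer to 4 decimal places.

0.2614

Let the stationary distribution be π with π = πP and π_1 + π_2 + π_3 + π_4 = 1.
π_1 = 0.25·π_1 + 0.25·π_2 + 0.15·π_3 + 0.3·π_4
π_2 = 0.25·π_1 + 0.2·π_2 + 0.35·π_3 + 0.2·π_4
π_3 = 0.2·π_1 + 0.3·π_2 + 0.2·π_3 + 0.3·π_4
Solving with the normalization constraint gives π = (0.2380, 0.2496, 0.2511, 0.2614).
So the stationary probability of Tier 1 is 0.2614.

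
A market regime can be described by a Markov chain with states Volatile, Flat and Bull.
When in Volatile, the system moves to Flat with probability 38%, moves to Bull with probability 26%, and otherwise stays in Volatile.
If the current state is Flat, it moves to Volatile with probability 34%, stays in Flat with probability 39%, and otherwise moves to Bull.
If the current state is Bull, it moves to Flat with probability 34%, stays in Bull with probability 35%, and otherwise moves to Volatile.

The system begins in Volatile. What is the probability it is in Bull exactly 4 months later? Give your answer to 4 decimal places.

0.2898

Propagate the distribution vector 4 months from Volatile.
After 0 months: (1.0000, 0.0000, 0.0000)
After 1 month: (0.3600, 0.3800, 0.2600)
After 2 months: (0.3394, 0.3734, 0.2872)
After 3 months: (0.3382, 0.3722, 0.2896)
After 4 months: (0.3381, 0.3721, 0.2898)
P(in Bull after 4 months) = 0.2898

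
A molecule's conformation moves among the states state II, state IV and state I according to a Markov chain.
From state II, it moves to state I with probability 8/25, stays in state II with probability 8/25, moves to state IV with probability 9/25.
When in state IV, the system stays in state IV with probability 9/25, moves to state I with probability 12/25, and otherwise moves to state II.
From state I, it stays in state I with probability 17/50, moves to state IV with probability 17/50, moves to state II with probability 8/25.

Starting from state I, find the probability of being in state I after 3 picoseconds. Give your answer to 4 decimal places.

0.3841

Propagate the distribution vector 3 picoseconds from state I.
After 0 picoseconds: (0.0000, 0.0000, 1.0000)
After 1 picosecond: (0.3200, 0.3400, 0.3400)
After 2 picoseconds: (0.2656, 0.3532, 0.3812)
After 3 picoseconds: (0.2635, 0.3524, 0.3841)
P(in state I after 3 picoseconds) = 0.3841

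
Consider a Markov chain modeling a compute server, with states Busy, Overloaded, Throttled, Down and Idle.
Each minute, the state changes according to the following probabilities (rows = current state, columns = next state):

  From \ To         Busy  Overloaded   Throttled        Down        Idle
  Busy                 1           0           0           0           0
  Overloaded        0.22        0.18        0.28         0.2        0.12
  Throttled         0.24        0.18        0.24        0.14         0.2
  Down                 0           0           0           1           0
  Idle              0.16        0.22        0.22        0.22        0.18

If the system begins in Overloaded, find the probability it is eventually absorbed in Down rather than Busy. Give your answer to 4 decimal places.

Let h(s) be the probability of absorption at Down starting from transient state s. Then h(Down) = 1 and h(Busy) = 0. By first-step analysis:
h(Overloaded) = 0.22·0 + 0.18·h(Overloaded) + 0.28·h(Throttled) + 0.2·1 + 0.12·h(Idle)
h(Throttled) = 0.24·0 + 0.18·h(Overloaded) + 0.24·h(Throttled) + 0.14·1 + 0.2·h(Idle)
h(Idle) = 0.16·0 + 0.22·h(Overloaded) + 0.22·h(Throttled) + 0.22·1 + 0.18·h(Idle)
Solving: h(Overloaded) = 0.4642, h(Throttled) = 0.4277, h(Idle) = 0.5076.
Starting from Overloaded, the probability is 0.4642.

0.4642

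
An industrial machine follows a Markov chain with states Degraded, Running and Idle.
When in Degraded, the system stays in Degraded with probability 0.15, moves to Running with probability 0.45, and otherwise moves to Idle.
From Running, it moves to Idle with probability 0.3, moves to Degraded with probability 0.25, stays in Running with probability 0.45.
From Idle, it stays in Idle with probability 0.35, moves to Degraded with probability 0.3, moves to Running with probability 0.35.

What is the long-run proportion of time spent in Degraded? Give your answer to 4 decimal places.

0.2428

Let the stationary distribution be π with π = πP and π_1 + π_2 + π_3 = 1.
π_1 = 0.15·π_1 + 0.25·π_2 + 0.3·π_3
π_2 = 0.45·π_1 + 0.45·π_2 + 0.35·π_3
Solving with the normalization constraint gives π = (0.2428, 0.4159, 0.3413).
So the stationary probability of Degraded is 0.2428.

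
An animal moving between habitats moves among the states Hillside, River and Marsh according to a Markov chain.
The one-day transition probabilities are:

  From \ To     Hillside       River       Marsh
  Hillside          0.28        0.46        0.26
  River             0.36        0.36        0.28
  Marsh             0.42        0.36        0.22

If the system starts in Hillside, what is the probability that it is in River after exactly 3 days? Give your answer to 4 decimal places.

0.3953

Propagate the distribution vector 3 days from Hillside.
After 0 days: (1.0000, 0.0000, 0.0000)
After 1 day: (0.2800, 0.4600, 0.2600)
After 2 days: (0.3532, 0.3880, 0.2588)
After 3 days: (0.3473, 0.3953, 0.2574)
P(in River after 3 days) = 0.3953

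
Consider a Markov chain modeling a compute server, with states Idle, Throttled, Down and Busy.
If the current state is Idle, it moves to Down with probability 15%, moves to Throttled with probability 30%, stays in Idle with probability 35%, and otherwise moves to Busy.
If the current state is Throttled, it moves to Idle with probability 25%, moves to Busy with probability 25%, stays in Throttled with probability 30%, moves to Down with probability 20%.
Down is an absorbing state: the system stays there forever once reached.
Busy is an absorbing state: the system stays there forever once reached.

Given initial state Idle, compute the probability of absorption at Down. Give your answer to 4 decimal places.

Let h(s) be the probability of absorption at Down starting from transient state s. Then h(Down) = 1 and h(Busy) = 0. By first-step analysis:
h(Idle) = 0.35·h(Idle) + 0.3·h(Throttled) + 0.15·1 + 0.2·0
h(Throttled) = 0.25·h(Idle) + 0.3·h(Throttled) + 0.2·1 + 0.25·0
Solving: h(Idle) = 0.4342, h(Throttled) = 0.4408.
Starting from Idle, the probability is 0.4342.

0.4342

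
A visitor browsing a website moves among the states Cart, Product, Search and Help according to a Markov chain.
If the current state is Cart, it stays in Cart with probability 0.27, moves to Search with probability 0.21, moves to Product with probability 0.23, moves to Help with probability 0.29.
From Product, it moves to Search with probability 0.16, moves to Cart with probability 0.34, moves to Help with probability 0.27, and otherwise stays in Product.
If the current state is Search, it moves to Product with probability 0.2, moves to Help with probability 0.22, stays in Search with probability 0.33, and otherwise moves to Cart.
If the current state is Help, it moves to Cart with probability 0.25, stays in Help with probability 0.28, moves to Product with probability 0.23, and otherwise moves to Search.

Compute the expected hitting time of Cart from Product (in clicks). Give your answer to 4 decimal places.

3.3690

Let t(s) be the expected number of clicks to first reach Cart from state s, with t(Cart) = 0. Conditioning on the first click:
t(Product) = 1 + 0.23·t(Product) + 0.16·t(Search) + 0.27·t(Help)
t(Search) = 1 + 0.2·t(Product) + 0.33·t(Search) + 0.22·t(Help)
t(Help) = 1 + 0.23·t(Product) + 0.24·t(Search) + 0.28·t(Help)
Solving: t(Product) = 3.3690, t(Search) = 3.7142, t(Help) = 3.7031.
Expected clicks from Product to Cart: 3.3690.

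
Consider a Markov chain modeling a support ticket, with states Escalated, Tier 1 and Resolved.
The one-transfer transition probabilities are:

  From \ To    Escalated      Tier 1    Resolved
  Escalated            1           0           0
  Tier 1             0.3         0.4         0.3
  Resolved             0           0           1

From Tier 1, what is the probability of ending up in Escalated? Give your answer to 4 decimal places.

Let h(s) be the probability of absorption at Escalated starting from transient state s. Then h(Escalated) = 1 and h(Resolved) = 0. By first-step analysis:
h(Tier 1) = 0.3·1 + 0.4·h(Tier 1) + 0.3·0
Solving: h(Tier 1) = 0.5000.
Starting from Tier 1, the probability is 0.5000.

0.5000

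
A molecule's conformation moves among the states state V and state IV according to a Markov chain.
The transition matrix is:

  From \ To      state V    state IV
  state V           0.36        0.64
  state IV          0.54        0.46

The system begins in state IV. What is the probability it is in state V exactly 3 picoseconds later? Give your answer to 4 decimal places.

0.4603

Propagate the distribution vector 3 picoseconds from state IV.
After 0 picoseconds: (0.0000, 1.0000)
After 1 picosecond: (0.5400, 0.4600)
After 2 picoseconds: (0.4428, 0.5572)
After 3 picoseconds: (0.4603, 0.5397)
P(in state V after 3 picoseconds) = 0.4603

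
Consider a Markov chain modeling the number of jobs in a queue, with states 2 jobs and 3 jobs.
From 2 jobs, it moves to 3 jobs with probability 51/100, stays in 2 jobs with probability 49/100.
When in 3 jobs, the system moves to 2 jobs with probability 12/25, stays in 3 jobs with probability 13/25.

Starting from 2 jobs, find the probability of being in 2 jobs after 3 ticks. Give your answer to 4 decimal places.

Propagate the distribution vector 3 ticks from 2 jobs.
After 0 ticks: (1.0000, 0.0000)
After 1 tick: (0.4900, 0.5100)
After 2 ticks: (0.4849, 0.5151)
After 3 ticks: (0.4848, 0.5152)
P(in 2 jobs after 3 ticks) = 0.4848

0.4848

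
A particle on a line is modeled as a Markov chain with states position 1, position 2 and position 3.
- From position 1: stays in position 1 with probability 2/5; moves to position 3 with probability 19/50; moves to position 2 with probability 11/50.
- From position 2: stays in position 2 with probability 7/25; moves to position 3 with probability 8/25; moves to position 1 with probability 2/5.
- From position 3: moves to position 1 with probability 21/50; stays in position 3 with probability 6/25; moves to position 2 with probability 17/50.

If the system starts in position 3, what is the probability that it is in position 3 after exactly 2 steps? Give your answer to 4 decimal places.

Sum over the intermediate state after 1 step:
P = P(position 3→position 1)·P(position 1→position 3) + P(position 3→position 2)·P(position 2→position 3) + P(position 3→position 3)·P(position 3→position 3)
  = 0.42×0.38 + 0.34×0.32 + 0.24×0.24
  = 0.1596 + 0.1088 + 0.0576 = 0.3260

0.3260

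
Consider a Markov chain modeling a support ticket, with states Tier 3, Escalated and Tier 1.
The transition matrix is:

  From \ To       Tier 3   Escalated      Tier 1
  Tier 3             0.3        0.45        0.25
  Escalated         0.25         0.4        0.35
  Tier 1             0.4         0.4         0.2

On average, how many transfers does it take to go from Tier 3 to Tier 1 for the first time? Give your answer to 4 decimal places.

Let t(s) be the expected number of transfers to first reach Tier 1 from state s, with t(Tier 1) = 0. Conditioning on the first transfer:
t(Tier 3) = 1 + 0.3·t(Tier 3) + 0.45·t(Escalated)
t(Escalated) = 1 + 0.25·t(Tier 3) + 0.4·t(Escalated)
Solving: t(Tier 3) = 3.4146, t(Escalated) = 3.0894.
Expected transfers from Tier 3 to Tier 1: 3.4146.

3.4146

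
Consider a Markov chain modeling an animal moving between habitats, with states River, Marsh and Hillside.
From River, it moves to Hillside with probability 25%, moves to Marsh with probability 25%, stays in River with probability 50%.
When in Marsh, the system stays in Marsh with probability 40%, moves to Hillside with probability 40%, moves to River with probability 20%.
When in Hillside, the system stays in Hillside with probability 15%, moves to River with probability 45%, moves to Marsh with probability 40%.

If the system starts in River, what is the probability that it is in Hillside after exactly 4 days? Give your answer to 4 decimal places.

0.2735

Propagate the distribution vector 4 days from River.
After 0 days: (1.0000, 0.0000, 0.0000)
After 1 day: (0.5000, 0.2500, 0.2500)
After 2 days: (0.4125, 0.3250, 0.2625)
After 3 days: (0.3894, 0.3381, 0.2725)
After 4 days: (0.3849, 0.3416, 0.2735)
P(in Hillside after 4 days) = 0.2735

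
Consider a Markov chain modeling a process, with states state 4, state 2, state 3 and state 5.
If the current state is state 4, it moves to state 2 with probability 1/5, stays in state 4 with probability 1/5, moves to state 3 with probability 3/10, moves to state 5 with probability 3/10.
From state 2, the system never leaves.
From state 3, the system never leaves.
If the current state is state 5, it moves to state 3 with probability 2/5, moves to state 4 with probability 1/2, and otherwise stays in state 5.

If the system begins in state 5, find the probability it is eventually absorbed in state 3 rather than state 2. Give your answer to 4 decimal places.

Let h(s) be the probability of absorption at state 3 starting from transient state s. Then h(state 3) = 1 and h(state 2) = 0. By first-step analysis:
h(state 4) = 0.2·h(state 4) + 0.2·0 + 0.3·1 + 0.3·h(state 5)
h(state 5) = 0.5·h(state 4) + 0.4·1 + 0.1·h(state 5)
Solving: h(state 4) = 0.6842, h(state 5) = 0.8246.
Starting from state 5, the probability is 0.8246.

0.8246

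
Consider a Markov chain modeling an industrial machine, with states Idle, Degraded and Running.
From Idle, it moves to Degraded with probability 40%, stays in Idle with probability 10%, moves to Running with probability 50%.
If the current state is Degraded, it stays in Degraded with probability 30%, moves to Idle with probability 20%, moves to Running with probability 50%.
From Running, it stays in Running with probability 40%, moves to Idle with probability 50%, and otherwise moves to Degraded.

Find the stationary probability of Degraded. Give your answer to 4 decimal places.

0.2397

Let the stationary distribution be π with π = πP and π_1 + π_2 + π_3 = 1.
π_1 = 0.1·π_1 + 0.2·π_2 + 0.5·π_3
π_2 = 0.4·π_1 + 0.3·π_2 + 0.1·π_3
Solving with the normalization constraint gives π = (0.3058, 0.2397, 0.4545).
So the stationary probability of Degraded is 0.2397.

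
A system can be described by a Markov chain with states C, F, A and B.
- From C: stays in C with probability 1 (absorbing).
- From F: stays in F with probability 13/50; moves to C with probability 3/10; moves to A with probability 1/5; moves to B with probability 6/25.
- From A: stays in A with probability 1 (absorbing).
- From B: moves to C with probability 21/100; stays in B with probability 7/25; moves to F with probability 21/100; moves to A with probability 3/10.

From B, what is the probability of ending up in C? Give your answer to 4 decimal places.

0.4527

Let h(s) be the probability of absorption at C starting from transient state s. Then h(C) = 1 and h(A) = 0. By first-step analysis:
h(F) = 0.3·1 + 0.26·h(F) + 0.2·0 + 0.24·h(B)
h(B) = 0.21·1 + 0.21·h(F) + 0.3·0 + 0.28·h(B)
Solving: h(F) = 0.5522, h(B) = 0.4527.
Starting from B, the probability is 0.4527.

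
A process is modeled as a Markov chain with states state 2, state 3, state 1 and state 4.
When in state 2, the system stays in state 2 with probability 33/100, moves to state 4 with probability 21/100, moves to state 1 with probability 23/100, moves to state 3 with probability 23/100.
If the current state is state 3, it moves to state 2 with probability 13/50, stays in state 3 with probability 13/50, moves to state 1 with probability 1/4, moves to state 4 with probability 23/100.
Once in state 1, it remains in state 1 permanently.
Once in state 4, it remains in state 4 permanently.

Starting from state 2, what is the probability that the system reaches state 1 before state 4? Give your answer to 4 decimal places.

0.5222

Let h(s) be the probability of absorption at state 1 starting from transient state s. Then h(state 1) = 1 and h(state 4) = 0. By first-step analysis:
h(state 2) = 0.33·h(state 2) + 0.23·h(state 3) + 0.23·1 + 0.21·0
h(state 3) = 0.26·h(state 2) + 0.26·h(state 3) + 0.25·1 + 0.23·0
Solving: h(state 2) = 0.5222, h(state 3) = 0.5213.
Starting from state 2, the probability is 0.5222.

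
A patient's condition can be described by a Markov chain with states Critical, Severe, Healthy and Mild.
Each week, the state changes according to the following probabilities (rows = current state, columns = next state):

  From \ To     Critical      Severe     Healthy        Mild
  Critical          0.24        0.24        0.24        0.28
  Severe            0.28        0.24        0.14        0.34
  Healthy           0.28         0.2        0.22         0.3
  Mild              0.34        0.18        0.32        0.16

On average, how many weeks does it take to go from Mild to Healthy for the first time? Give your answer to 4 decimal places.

Let t(s) be the expected number of weeks to first reach Healthy from state s, with t(Healthy) = 0. Conditioning on the first week:
t(Critical) = 1 + 0.24·t(Critical) + 0.24·t(Severe) + 0.28·t(Mild)
t(Severe) = 1 + 0.28·t(Critical) + 0.24·t(Severe) + 0.34·t(Mild)
t(Mild) = 1 + 0.34·t(Critical) + 0.18·t(Severe) + 0.16·t(Mild)
Solving: t(Critical) = 4.1923, t(Severe) = 4.5923, t(Mild) = 3.8714.
Expected weeks from Mild to Healthy: 3.8714.

3.8714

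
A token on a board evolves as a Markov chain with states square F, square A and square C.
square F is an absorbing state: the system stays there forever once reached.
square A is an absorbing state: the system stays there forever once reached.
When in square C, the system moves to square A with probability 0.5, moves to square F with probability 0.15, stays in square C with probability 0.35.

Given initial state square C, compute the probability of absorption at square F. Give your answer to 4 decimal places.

Let h(s) be the probability of absorption at square F starting from transient state s. Then h(square F) = 1 and h(square A) = 0. By first-step analysis:
h(square C) = 0.15·1 + 0.5·0 + 0.35·h(square C)
Solving: h(square C) = 0.2308.
Starting from square C, the probability is 0.2308.

0.2308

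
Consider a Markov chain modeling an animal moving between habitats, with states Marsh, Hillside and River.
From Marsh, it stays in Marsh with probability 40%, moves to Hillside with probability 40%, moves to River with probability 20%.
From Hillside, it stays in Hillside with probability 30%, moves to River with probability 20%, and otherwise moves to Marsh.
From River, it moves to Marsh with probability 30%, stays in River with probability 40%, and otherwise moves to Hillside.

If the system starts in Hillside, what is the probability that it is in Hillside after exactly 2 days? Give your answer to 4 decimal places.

Sum over the intermediate state after 1 day:
P = P(Hillside→Marsh)·P(Marsh→Hillside) + P(Hillside→Hillside)·P(Hillside→Hillside) + P(Hillside→River)·P(River→Hillside)
  = 0.5×0.4 + 0.3×0.3 + 0.2×0.3
  = 0.2000 + 0.0900 + 0.0600 = 0.3500

0.3500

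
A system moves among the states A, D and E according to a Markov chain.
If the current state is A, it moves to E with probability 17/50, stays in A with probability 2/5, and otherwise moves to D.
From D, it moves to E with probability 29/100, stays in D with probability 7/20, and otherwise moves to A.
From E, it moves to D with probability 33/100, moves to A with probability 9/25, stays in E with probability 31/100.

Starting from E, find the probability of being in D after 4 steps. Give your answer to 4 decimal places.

Propagate the distribution vector 4 steps from E.
After 0 steps: (0.0000, 0.0000, 1.0000)
After 1 step: (0.3600, 0.3300, 0.3100)
After 2 steps: (0.3744, 0.3114, 0.3142)
After 3 steps: (0.3750, 0.3100, 0.3150)
After 4 steps: (0.3750, 0.3100, 0.3150)
P(in D after 4 steps) = 0.3100

0.3100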